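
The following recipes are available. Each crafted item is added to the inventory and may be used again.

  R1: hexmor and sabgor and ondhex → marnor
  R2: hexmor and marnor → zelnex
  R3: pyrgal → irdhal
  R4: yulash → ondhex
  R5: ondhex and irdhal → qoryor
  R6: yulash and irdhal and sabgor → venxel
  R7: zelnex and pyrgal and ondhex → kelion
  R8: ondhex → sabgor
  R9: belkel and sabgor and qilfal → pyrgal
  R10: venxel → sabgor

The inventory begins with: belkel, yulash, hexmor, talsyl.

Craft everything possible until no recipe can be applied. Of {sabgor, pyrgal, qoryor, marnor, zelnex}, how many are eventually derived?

3

yulash → ondhex (R4).
Using R8, ondhex makes sabgor.
hexmor and sabgor and ondhex → marnor (R1).
Using R2, hexmor and marnor make zelnex.
sabgor: reached.
pyrgal would need belkel, sabgor, and qilfal (R9), but qilfal is never obtained.
qoryor would need ondhex and irdhal (R5), but irdhal is never obtained.
marnor: reached.
zelnex: reached.
Reached: sabgor, marnor, and zelnex — 3 of the 5.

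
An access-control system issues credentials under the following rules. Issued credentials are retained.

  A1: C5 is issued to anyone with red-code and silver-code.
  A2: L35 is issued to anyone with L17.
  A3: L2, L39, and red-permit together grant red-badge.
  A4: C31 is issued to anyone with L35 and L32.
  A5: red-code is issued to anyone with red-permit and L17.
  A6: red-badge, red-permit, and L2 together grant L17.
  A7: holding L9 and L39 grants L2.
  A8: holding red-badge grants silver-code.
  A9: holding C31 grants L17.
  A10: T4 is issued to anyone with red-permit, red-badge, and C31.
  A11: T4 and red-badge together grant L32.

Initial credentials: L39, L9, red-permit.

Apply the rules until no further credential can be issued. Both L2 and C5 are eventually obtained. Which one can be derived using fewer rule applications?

L2

L2: Holding L9 and L39 grants L2 (A7). [1 rule application]
C5: Holding L9 and L39 grants L2 (A7). Holding L2, L39, and red-permit grants red-badge (A3). Holding red-badge, red-permit, and L2 grants L17 (A6). Holding red-badge grants silver-code (A8). Holding red-permit and L17 grants red-code (A5). Holding red-code and silver-code grants C5 (A1). [6 rule applications]
L2 needs fewer.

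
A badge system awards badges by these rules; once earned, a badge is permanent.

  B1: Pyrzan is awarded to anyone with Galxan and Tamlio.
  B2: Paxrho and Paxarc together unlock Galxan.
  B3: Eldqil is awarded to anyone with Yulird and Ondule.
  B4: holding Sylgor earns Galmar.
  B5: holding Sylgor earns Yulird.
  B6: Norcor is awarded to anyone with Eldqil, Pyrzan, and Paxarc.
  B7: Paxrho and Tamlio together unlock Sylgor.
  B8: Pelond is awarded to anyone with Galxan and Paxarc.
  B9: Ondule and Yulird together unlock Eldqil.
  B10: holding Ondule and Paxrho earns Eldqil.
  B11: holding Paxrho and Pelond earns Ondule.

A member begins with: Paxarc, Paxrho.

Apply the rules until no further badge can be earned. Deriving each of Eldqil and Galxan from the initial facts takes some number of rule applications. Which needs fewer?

Galxan: With Paxrho and Paxarc, Galxan is earned (B2). [1 rule application]
Eldqil: With Paxrho and Paxarc, Galxan is earned (B2). With Galxan and Paxarc, Pelond is earned (B8). With Paxrho and Pelond, Ondule is earned (B11). With Ondule and Paxrho, Eldqil is earned (B10). [4 rule applications]
Galxan needs fewer.

Galxan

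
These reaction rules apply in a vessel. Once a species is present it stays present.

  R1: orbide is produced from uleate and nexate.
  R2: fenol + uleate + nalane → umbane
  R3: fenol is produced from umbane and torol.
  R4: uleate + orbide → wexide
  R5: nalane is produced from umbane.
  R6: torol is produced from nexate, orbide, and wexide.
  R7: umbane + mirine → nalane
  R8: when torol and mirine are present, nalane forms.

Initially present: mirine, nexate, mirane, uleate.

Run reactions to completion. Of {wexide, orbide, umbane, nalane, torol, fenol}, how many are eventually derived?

uleate and nexate present → orbide forms (R1).
uleate and orbide present → wexide forms (R4).
nexate, orbide, and wexide present → torol forms (R6).
torol and mirine present → nalane forms (R8).
wexide: reached.
orbide: reached.
umbane would need fenol, uleate, and nalane (R2), but fenol never forms.
nalane: reached.
torol: reached.
fenol would need umbane and torol (R3), but umbane never forms.
Reached: wexide, orbide, nalane, and torol — 4 of the 6.

4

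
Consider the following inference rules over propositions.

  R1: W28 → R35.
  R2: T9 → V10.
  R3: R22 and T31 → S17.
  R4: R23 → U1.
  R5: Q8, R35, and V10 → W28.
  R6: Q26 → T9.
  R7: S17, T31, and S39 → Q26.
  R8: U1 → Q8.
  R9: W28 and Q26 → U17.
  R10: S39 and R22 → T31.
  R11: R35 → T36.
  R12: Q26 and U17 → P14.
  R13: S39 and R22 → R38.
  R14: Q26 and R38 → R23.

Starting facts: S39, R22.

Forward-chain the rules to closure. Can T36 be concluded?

No

T36 would need R35 (R11), but R35 is never established.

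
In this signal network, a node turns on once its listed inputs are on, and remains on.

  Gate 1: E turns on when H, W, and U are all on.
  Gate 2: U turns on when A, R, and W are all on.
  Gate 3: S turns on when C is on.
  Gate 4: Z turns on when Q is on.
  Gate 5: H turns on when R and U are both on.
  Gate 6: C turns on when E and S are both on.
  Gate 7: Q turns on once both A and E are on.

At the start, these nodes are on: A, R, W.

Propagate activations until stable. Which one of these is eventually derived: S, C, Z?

Gate 2: A, R, and W on → U on.
Gate 5: R and U on → H on.
H, W, and U are on, so E turns on (Gate 1).
A and E are on, so Q turns on (Gate 7).
Q is on, so Z turns on (Gate 4).
S would need C (Gate 3), but C never turns on. C would need E and S (Gate 6), but S never turns on.

Z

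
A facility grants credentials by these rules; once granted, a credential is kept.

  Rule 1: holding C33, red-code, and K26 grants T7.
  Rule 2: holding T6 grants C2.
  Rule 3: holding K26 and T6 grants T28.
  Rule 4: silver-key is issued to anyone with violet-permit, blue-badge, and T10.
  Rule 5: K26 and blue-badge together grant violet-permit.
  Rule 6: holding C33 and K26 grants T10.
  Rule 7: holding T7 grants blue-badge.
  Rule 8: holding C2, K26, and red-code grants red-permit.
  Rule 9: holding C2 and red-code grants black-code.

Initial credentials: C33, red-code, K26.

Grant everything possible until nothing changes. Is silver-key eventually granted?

Yes

Holding C33 and K26 grants T10 (Rule 6).
Holding C33, red-code, and K26 grants T7 (Rule 1).
Holding T7 grants blue-badge (Rule 7).
Holding K26 and blue-badge grants violet-permit (Rule 5).
Holding violet-permit, blue-badge, and T10 grants silver-key (Rule 4).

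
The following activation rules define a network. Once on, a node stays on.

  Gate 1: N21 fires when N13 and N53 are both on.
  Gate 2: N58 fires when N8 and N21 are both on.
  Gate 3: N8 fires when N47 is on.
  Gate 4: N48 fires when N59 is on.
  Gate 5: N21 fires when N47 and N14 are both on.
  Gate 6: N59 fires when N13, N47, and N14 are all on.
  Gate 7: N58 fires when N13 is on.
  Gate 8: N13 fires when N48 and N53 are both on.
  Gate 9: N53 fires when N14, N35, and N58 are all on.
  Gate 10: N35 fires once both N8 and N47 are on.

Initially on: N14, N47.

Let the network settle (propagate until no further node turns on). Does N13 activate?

N13 would need N48 and N53 (Gate 8), but N48 never turns on.

No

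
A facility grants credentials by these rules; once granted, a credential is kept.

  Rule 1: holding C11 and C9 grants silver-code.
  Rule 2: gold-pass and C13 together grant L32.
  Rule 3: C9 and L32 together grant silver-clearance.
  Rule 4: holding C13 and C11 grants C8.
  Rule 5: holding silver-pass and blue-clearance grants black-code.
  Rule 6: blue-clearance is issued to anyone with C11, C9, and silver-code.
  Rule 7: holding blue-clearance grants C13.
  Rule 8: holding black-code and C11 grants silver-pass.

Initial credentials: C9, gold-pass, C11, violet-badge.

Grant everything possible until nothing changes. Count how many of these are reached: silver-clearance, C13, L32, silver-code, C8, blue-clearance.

6

Holding C11 and C9 grants silver-code (Rule 1).
Holding C11, C9, and silver-code grants blue-clearance (Rule 6).
Holding blue-clearance grants C13 (Rule 7).
Holding C13 and C11 grants C8 (Rule 4).
Holding gold-pass and C13 grants L32 (Rule 2).
Holding C9 and L32 grants silver-clearance (Rule 3).
silver-clearance: reached.
C13: reached.
L32: reached.
silver-code: reached.
C8: reached.
blue-clearance: reached.
All 6 are reached.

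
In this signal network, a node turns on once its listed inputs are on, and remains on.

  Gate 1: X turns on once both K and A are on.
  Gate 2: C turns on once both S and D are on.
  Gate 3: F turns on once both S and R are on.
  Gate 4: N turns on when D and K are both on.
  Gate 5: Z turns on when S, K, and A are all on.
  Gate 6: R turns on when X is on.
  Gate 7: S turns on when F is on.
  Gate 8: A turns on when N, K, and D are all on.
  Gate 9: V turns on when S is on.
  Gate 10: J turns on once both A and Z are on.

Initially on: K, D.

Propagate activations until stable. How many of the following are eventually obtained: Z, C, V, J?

Z would need S, K, and A (Gate 5), but S never turns on.
C would need S and D (Gate 2), but S never turns on.
V would need S (Gate 9), but S never turns on.
J would need A and Z (Gate 10), but Z never turns on.
None of the 4 are reached.

0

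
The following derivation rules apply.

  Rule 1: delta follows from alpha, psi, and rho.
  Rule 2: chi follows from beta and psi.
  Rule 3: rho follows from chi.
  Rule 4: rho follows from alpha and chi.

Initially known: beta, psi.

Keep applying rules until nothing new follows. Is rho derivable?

beta and psi hold, so chi follows (Rule 2).
chi holds, so rho follows (Rule 3).

Yes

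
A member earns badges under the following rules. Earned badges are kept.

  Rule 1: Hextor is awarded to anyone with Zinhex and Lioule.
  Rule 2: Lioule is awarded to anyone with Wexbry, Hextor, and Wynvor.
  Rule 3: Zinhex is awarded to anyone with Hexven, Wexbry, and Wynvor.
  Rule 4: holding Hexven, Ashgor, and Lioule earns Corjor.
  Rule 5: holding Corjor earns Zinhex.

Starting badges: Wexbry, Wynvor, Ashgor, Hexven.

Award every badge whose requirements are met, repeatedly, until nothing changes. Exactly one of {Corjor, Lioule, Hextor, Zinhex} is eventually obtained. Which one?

Zinhex

With Hexven, Wexbry, and Wynvor, Zinhex is earned (Rule 3).
Corjor would need Hexven, Ashgor, and Lioule (Rule 4), but Lioule is never earned. Hextor would need Zinhex and Lioule (Rule 1), but Lioule is never earned. Lioule would need Wexbry, Hextor, and Wynvor (Rule 2), but Hextor is never earned.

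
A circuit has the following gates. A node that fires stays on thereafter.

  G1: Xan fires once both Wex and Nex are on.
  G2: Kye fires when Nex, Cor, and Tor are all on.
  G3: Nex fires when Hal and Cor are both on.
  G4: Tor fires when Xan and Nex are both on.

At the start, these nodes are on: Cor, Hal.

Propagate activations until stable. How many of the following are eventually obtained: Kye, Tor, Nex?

1

G3: Hal and Cor on → Nex on.
Kye would need Nex, Cor, and Tor (G2), but Tor never turns on.
Tor would need Xan and Nex (G4), but Xan never turns on.
Nex: reached.
Reached: Nex — 1 of the 3.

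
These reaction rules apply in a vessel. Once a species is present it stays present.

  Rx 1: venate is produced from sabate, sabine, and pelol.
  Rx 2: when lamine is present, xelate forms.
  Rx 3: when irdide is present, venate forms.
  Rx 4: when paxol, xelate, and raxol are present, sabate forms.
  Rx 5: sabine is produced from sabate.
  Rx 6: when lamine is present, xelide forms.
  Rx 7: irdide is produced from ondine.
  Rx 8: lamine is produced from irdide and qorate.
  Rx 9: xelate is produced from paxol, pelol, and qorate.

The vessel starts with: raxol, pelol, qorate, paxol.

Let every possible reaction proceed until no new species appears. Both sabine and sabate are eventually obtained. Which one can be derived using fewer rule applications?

sabate: paxol, pelol, and qorate present → xelate forms (Rx 9). paxol, xelate, and raxol present → sabate forms (Rx 4). [2 rule applications]
sabine: paxol, pelol, and qorate present → xelate forms (Rx 9). paxol, xelate, and raxol present → sabate forms (Rx 4). sabate present → sabine forms (Rx 5). [3 rule applications]
sabate needs fewer.

sabate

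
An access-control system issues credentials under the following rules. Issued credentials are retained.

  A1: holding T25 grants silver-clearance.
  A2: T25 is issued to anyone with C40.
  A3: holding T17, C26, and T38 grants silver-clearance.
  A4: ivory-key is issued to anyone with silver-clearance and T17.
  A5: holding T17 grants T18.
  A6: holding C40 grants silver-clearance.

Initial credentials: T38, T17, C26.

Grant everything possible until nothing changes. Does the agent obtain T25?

T25 would need C40 (A2), but C40 is never granted.

No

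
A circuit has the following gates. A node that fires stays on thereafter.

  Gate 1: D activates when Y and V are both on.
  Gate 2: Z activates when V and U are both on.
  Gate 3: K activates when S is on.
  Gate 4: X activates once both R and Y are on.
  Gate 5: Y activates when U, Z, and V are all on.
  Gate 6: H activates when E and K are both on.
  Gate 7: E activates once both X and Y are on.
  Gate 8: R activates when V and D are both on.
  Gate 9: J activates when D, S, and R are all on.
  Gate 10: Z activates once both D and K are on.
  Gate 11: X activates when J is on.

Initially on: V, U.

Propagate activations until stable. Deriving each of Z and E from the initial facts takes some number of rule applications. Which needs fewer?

Z: V and U are on, so Z activates (Gate 2). [1 rule application]
E: V and U are on, so Z activates (Gate 2). Gate 5: U, Z, and V on → Y on. Gate 1: Y and V on → D on. Gate 8: V and D on → R on. Gate 4: R and Y on → X on. X and Y are on, so E activates (Gate 7). [6 rule applications]
Z needs fewer.

Z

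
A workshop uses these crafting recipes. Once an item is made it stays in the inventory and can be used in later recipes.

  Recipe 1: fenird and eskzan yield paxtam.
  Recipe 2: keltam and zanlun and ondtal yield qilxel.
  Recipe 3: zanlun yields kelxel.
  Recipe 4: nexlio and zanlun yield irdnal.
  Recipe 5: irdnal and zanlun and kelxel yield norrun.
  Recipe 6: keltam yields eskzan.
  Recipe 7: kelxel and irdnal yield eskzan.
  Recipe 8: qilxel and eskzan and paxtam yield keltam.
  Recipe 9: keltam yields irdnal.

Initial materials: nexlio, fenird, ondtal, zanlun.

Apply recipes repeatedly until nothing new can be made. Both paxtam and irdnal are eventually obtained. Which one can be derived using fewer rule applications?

irdnal

irdnal: nexlio and zanlun → irdnal (Recipe 4). [1 rule application]
paxtam: zanlun → kelxel (Recipe 3). Using Recipe 4, nexlio and zanlun make irdnal. kelxel and irdnal → eskzan (Recipe 7). Using Recipe 1, fenird and eskzan make paxtam. [4 rule applications]
irdnal needs fewer.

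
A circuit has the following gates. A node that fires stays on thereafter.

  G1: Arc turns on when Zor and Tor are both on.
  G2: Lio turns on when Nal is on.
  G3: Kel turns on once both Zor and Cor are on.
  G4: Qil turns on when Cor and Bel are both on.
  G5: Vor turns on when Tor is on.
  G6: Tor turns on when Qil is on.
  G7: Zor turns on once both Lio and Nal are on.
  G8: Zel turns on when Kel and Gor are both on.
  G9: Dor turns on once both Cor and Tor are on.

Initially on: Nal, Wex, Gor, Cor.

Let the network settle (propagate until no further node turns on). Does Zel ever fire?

Yes

Nal is on, so Lio turns on (G2).
Lio and Nal are on, so Zor turns on (G7).
G3: Zor and Cor on → Kel on.
G8: Kel and Gor on → Zel on.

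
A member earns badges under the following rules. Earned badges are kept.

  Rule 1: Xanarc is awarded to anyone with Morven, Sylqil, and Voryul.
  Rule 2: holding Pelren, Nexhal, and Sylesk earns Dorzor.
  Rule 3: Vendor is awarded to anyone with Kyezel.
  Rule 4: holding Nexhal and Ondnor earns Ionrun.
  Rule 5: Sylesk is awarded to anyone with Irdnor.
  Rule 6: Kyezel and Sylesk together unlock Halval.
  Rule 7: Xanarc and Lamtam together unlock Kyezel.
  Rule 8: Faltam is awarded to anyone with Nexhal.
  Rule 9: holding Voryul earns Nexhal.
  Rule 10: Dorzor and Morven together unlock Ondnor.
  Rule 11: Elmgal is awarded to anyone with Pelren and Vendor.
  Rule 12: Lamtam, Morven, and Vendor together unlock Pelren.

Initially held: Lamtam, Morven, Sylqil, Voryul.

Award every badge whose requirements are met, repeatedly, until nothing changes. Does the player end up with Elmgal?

Yes

With Morven, Sylqil, and Voryul, Xanarc is earned (Rule 1).
With Xanarc and Lamtam, Kyezel is earned (Rule 7).
With Kyezel, Vendor is earned (Rule 3).
With Lamtam, Morven, and Vendor, Pelren is earned (Rule 12).
With Pelren and Vendor, Elmgal is earned (Rule 11).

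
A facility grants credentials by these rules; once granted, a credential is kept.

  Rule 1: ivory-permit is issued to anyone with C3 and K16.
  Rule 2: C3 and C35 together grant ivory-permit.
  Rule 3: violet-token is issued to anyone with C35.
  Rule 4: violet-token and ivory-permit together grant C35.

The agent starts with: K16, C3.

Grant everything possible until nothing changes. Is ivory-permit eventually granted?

Holding C3 and K16 grants ivory-permit (Rule 1).

Yes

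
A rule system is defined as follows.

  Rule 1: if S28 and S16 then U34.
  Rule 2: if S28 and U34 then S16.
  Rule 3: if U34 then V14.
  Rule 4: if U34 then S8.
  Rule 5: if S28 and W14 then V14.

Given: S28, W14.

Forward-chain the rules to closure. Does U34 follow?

U34 would need S28 and S16 (Rule 1), but S16 is never established.

No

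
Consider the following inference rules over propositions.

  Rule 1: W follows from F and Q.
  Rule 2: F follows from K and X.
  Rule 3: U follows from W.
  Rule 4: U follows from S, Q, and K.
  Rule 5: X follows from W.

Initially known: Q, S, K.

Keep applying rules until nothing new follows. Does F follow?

No

F would need K and X (Rule 2), but X is never established.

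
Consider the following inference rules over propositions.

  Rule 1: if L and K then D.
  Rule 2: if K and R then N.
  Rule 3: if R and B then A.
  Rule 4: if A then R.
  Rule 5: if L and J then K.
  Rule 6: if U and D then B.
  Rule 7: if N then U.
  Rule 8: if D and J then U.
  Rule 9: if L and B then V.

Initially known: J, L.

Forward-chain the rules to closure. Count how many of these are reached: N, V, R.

1

L and J hold, so K follows (Rule 5).
From L and K, Rule 1 gives D.
From D and J, Rule 8 gives U.
U and D hold, so B follows (Rule 6).
From L and B, Rule 9 gives V.
N would need K and R (Rule 2), but R is never established.
V: reached.
R would need A (Rule 4), but A is never established.
Reached: V — 1 of the 3.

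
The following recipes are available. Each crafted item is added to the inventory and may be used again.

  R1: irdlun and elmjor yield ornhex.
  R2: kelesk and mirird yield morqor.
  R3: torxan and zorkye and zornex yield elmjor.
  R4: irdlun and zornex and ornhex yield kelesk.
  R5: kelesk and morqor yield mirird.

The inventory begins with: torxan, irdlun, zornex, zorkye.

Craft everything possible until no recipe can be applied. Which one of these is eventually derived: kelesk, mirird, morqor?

torxan and zorkye and zornex → elmjor (R3).
Using R1, irdlun and elmjor make ornhex.
Using R4, irdlun, zornex, and ornhex make kelesk.
mirird would need kelesk and morqor (R5), but morqor is never obtained. morqor would need kelesk and mirird (R2), but mirird is never obtained.

kelesk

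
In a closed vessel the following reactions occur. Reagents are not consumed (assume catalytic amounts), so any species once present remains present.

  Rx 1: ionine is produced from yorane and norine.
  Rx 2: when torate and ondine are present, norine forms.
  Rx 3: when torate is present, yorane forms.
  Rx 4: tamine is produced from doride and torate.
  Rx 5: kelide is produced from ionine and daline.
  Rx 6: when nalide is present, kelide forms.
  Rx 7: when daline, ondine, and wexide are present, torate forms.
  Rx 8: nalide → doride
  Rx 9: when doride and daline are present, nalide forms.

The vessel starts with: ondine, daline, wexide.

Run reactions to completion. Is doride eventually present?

doride would need nalide (Rx 8), but nalide never forms.

No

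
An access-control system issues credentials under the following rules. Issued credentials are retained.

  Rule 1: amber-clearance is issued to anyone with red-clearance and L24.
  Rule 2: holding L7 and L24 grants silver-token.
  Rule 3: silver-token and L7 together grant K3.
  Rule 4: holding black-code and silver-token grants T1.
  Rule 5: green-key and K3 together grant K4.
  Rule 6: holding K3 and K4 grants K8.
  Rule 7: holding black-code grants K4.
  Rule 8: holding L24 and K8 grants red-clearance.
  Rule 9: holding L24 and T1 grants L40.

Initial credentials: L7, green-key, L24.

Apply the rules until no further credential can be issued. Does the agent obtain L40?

L40 would need L24 and T1 (Rule 9), but T1 is never granted.

No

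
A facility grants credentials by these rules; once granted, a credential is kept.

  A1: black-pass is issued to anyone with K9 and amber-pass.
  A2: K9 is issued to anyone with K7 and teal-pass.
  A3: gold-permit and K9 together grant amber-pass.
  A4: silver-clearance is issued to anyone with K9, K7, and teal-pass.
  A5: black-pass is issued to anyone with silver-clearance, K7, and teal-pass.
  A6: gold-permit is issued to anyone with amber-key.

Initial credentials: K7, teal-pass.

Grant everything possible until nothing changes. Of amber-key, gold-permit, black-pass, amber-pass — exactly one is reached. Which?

Holding K7 and teal-pass grants K9 (A2).
Holding K9, K7, and teal-pass grants silver-clearance (A4).
Holding silver-clearance, K7, and teal-pass grants black-pass (A5).
No rule produces amber-key, and it is not given. gold-permit would need amber-key (A6), but amber-key is never granted. amber-pass would need gold-permit and K9 (A3), but gold-permit is never granted.

black-pass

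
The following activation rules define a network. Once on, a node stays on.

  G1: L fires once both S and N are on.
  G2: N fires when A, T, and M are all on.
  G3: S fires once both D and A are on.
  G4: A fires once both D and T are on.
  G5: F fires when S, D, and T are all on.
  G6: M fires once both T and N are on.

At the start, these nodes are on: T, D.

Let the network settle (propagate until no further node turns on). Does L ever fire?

No

L would need S and N (G1), but N never turns on.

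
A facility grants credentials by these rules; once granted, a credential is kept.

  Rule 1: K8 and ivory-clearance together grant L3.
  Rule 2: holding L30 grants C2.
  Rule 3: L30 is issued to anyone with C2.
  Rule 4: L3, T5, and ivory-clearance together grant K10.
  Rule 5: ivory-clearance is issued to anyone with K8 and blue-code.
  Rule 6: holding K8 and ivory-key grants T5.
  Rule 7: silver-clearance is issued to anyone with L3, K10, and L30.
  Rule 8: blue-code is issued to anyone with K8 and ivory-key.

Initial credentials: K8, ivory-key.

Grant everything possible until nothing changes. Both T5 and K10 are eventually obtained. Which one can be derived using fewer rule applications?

T5

T5: Holding K8 and ivory-key grants T5 (Rule 6). [1 rule application]
K10: Holding K8 and ivory-key grants blue-code (Rule 8). Holding K8 and ivory-key grants T5 (Rule 6). Holding K8 and blue-code grants ivory-clearance (Rule 5). Holding K8 and ivory-clearance grants L3 (Rule 1). Holding L3, T5, and ivory-clearance grants K10 (Rule 4). [5 rule applications]
T5 needs fewer.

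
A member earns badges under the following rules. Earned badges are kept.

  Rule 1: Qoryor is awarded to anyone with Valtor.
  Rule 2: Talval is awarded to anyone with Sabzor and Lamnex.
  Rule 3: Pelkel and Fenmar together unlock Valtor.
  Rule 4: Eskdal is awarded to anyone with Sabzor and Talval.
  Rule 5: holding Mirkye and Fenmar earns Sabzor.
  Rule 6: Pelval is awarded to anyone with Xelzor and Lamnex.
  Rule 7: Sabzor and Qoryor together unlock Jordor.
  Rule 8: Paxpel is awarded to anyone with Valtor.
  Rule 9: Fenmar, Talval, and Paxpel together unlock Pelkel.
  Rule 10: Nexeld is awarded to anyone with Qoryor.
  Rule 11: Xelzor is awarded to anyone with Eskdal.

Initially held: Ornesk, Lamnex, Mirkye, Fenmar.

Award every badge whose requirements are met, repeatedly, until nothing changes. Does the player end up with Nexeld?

Nexeld would need Qoryor (Rule 10), but Qoryor is never earned.

No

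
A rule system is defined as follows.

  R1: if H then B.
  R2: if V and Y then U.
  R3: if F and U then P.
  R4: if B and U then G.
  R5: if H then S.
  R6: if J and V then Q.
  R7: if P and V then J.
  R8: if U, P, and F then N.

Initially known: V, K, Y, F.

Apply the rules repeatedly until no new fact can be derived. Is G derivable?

G would need B and U (R4), but B is never established.

No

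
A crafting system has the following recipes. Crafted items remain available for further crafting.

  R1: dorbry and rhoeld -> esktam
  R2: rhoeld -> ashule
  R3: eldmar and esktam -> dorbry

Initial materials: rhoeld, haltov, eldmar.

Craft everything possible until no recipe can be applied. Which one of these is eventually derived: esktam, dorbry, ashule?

rhoeld -> ashule (R2).
esktam would need dorbry and rhoeld (R1), but dorbry is never obtained. dorbry would need eldmar and esktam (R3), but esktam is never obtained.

ashule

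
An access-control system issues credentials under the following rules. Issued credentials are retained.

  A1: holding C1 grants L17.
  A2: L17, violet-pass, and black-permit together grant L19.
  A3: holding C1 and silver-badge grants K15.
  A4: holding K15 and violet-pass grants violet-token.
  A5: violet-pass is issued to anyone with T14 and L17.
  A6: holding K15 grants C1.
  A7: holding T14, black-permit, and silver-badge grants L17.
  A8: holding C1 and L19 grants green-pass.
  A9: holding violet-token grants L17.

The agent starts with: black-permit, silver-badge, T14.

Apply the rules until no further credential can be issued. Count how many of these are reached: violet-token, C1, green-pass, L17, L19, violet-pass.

3

Holding T14, black-permit, and silver-badge grants L17 (A7).
Holding T14 and L17 grants violet-pass (A5).
Holding L17, violet-pass, and black-permit grants L19 (A2).
violet-token would need K15 and violet-pass (A4), but K15 is never granted.
C1 would need K15 (A6), but K15 is never granted.
green-pass would need C1 and L19 (A8), but C1 is never granted.
L17: reached.
L19: reached.
violet-pass: reached.
Reached: L17, L19, and violet-pass — 3 of the 6.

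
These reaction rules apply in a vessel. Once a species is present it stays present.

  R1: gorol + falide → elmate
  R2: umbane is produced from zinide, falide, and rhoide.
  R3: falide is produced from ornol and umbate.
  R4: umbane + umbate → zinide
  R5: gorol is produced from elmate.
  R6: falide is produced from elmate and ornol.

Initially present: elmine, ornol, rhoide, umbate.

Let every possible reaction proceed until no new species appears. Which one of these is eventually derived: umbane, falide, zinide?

ornol and umbate present → falide forms (R3).
zinide would need umbane and umbate (R4), but umbane never forms. umbane would need zinide, falide, and rhoide (R2), but zinide never forms.

falide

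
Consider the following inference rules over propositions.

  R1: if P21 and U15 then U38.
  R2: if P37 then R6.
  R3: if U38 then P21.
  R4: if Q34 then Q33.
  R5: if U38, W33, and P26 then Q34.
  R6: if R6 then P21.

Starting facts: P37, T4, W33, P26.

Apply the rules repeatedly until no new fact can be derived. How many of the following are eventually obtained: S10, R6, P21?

From P37, R2 gives R6.
R6 holds, so P21 follows (R6).
No rule produces S10, and it is not given.
R6: reached.
P21: reached.
Reached: R6 and P21 — 2 of the 3.

2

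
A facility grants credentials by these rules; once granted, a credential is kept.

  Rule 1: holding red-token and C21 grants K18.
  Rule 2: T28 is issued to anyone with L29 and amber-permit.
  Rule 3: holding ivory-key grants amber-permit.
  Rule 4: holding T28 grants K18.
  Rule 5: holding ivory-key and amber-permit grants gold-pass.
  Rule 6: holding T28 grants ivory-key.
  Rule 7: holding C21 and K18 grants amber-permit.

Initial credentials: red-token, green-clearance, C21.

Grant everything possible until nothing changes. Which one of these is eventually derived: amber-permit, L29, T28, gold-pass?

amber-permit

Holding red-token and C21 grants K18 (Rule 1).
Holding C21 and K18 grants amber-permit (Rule 7).
T28 would need L29 and amber-permit (Rule 2), but L29 is never granted. gold-pass would need ivory-key and amber-permit (Rule 5), but ivory-key is never granted. No rule produces L29, and it is not given.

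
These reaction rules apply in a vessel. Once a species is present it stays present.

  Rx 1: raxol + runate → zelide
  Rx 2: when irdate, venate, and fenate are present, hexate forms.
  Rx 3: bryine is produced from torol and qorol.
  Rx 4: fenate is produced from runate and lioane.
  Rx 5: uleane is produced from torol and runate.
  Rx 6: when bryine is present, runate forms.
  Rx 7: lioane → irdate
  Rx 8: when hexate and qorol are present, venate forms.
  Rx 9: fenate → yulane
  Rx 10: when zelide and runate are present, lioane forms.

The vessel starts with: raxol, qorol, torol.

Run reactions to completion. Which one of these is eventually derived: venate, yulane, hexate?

torol and qorol present → bryine forms (Rx 3).
bryine present → runate forms (Rx 6).
raxol and runate present → zelide forms (Rx 1).
zelide and runate present → lioane forms (Rx 10).
runate and lioane present → fenate forms (Rx 4).
fenate present → yulane forms (Rx 9).
venate would need hexate and qorol (Rx 8), but hexate never forms. hexate would need irdate, venate, and fenate (Rx 2), but venate never forms.

yulane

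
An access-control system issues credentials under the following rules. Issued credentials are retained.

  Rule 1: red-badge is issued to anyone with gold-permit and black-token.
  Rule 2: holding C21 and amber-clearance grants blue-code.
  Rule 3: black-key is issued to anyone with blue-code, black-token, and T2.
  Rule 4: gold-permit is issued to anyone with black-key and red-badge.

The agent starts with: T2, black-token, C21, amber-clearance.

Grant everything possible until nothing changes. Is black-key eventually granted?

Holding C21 and amber-clearance grants blue-code (Rule 2).
Holding blue-code, black-token, and T2 grants black-key (Rule 3).

Yes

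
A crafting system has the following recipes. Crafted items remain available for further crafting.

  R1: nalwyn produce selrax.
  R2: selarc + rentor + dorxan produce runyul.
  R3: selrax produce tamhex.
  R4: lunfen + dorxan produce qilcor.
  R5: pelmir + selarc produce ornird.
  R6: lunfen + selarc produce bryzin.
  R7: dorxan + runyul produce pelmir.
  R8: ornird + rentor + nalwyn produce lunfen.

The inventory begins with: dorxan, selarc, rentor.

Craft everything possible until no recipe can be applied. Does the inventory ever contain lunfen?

lunfen would need ornird, rentor, and nalwyn (R8), but nalwyn is never obtained.

No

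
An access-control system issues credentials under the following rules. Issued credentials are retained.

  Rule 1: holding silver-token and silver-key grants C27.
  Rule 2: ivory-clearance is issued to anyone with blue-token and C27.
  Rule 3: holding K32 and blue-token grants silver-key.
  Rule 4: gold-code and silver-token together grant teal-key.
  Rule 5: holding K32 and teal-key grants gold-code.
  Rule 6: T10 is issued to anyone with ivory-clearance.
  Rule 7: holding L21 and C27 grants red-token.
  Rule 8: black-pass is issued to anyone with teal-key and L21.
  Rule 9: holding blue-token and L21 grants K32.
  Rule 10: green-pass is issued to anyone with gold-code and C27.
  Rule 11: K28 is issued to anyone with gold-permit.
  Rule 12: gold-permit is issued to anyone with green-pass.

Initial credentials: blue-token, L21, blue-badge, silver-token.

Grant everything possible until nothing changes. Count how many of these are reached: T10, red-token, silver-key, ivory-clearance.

Holding blue-token and L21 grants K32 (Rule 9).
Holding K32 and blue-token grants silver-key (Rule 3).
Holding silver-token and silver-key grants C27 (Rule 1).
Holding blue-token and C27 grants ivory-clearance (Rule 2).
Holding L21 and C27 grants red-token (Rule 7).
Holding ivory-clearance grants T10 (Rule 6).
T10: reached.
red-token: reached.
silver-key: reached.
ivory-clearance: reached.
All 4 are reached.

4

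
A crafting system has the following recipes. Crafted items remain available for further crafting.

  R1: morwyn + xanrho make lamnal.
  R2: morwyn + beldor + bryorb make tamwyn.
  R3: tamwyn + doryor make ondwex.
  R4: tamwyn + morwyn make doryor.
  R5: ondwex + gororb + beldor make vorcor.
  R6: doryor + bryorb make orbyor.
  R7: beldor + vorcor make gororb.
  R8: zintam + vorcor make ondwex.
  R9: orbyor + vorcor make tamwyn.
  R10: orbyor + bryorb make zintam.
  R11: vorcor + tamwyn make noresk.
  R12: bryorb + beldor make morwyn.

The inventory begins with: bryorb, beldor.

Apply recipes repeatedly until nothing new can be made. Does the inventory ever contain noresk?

No

noresk would need vorcor and tamwyn (R11), but vorcor is never obtained.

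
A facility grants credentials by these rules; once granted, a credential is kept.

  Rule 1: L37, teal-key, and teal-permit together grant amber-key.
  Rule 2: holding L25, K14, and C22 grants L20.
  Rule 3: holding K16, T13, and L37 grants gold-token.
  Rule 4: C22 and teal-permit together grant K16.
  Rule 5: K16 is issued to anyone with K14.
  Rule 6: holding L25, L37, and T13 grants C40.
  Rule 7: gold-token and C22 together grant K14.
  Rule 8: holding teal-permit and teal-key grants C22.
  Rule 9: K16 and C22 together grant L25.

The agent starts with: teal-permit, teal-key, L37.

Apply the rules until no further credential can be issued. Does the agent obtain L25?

Yes

Holding teal-permit and teal-key grants C22 (Rule 8).
Holding C22 and teal-permit grants K16 (Rule 4).
Holding K16 and C22 grants L25 (Rule 9).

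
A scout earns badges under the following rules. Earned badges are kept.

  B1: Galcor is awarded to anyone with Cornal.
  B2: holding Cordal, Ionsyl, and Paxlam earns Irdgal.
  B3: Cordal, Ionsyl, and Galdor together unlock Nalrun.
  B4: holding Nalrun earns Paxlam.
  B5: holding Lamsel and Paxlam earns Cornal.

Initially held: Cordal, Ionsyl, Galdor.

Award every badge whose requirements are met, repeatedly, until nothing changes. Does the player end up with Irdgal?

Yes

With Cordal, Ionsyl, and Galdor, Nalrun is earned (B3).
With Nalrun, Paxlam is earned (B4).
With Cordal, Ionsyl, and Paxlam, Irdgal is earned (B2).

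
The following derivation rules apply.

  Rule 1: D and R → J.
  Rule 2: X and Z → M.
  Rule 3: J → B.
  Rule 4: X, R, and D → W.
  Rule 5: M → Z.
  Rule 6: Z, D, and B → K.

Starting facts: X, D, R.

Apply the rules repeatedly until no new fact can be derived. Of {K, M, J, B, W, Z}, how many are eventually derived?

3

From D and R, Rule 1 gives J.
X, R, and D hold, so W follows (Rule 4).
From J, Rule 3 gives B.
K would need Z, D, and B (Rule 6), but Z is never established.
M would need X and Z (Rule 2), but Z is never established.
J: reached.
B: reached.
W: reached.
Z would need M (Rule 5), but M is never established.
Reached: J, B, and W — 3 of the 6.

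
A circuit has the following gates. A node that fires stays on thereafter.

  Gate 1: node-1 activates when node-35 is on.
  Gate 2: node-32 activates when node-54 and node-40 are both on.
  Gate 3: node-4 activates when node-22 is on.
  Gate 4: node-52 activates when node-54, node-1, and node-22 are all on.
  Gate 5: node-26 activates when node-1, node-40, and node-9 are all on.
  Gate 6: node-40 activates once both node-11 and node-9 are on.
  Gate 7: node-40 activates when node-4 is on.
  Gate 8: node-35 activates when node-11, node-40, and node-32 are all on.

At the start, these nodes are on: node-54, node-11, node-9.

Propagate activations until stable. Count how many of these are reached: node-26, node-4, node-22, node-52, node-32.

Gate 6: node-11 and node-9 on → node-40 on.
Gate 2: node-54 and node-40 on → node-32 on.
Gate 8: node-11, node-40, and node-32 on → node-35 on.
Gate 1: node-35 on → node-1 on.
node-1, node-40, and node-9 are on, so node-26 activates (Gate 5).
node-26: reached.
node-4 would need node-22 (Gate 3), but node-22 never turns on.
No rule produces node-22, and it is not given.
node-52 would need node-54, node-1, and node-22 (Gate 4), but node-22 never turns on.
node-32: reached.
Reached: node-26 and node-32 — 2 of the 5.

2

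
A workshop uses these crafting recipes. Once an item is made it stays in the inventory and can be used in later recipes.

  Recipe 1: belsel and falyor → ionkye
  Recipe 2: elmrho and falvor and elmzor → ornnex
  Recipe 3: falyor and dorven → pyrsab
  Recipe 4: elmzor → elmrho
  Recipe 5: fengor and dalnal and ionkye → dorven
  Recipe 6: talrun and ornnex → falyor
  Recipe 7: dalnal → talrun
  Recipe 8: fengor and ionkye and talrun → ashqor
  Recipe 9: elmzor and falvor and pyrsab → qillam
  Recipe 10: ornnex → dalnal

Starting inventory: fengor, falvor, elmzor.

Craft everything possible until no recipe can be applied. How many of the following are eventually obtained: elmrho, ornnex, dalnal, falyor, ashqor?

4

elmzor → elmrho (Recipe 4).
elmrho and falvor and elmzor → ornnex (Recipe 2).
ornnex → dalnal (Recipe 10).
Using Recipe 7, dalnal makes talrun.
talrun and ornnex → falyor (Recipe 6).
elmrho: reached.
ornnex: reached.
dalnal: reached.
falyor: reached.
ashqor would need fengor, ionkye, and talrun (Recipe 8), but ionkye is never obtained.
Reached: elmrho, ornnex, dalnal, and falyor — 4 of the 5.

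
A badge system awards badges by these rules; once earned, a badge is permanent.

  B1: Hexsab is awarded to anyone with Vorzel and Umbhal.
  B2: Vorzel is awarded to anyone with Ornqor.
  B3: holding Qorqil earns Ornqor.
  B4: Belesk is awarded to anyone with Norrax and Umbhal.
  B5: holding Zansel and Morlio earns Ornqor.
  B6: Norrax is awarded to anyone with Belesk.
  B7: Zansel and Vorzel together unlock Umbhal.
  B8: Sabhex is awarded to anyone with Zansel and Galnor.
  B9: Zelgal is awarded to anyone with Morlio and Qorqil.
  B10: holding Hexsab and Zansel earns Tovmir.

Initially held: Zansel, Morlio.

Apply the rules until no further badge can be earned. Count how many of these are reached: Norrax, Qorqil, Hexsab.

With Zansel and Morlio, Ornqor is earned (B5).
With Ornqor, Vorzel is earned (B2).
With Zansel and Vorzel, Umbhal is earned (B7).
With Vorzel and Umbhal, Hexsab is earned (B1).
Norrax would need Belesk (B6), but Belesk is never earned.
No rule produces Qorqil, and it is not given.
Hexsab: reached.
Reached: Hexsab — 1 of the 3.

1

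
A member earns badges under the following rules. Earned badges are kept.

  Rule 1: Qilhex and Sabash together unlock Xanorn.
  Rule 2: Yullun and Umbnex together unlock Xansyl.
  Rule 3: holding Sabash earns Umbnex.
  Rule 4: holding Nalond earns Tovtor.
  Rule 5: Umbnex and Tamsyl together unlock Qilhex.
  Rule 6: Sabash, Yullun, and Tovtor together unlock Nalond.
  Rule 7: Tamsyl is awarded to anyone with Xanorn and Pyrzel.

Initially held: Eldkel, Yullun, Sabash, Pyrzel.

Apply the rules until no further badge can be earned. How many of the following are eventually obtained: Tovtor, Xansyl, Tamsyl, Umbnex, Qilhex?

With Sabash, Umbnex is earned (Rule 3).
With Yullun and Umbnex, Xansyl is earned (Rule 2).
Tovtor would need Nalond (Rule 4), but Nalond is never earned.
Xansyl: reached.
Tamsyl would need Xanorn and Pyrzel (Rule 7), but Xanorn is never earned.
Umbnex: reached.
Qilhex would need Umbnex and Tamsyl (Rule 5), but Tamsyl is never earned.
Reached: Xansyl and Umbnex — 2 of the 5.

2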